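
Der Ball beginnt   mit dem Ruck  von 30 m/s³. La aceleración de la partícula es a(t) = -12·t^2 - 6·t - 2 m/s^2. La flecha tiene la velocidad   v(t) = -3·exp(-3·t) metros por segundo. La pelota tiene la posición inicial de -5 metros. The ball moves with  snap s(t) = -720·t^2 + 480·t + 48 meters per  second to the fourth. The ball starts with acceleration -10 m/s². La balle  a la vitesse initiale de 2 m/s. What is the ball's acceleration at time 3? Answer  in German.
Wir müssen unsere Gleichung für den Snap s(t) = -720·t^2 + 480·t + 48 2-mal integrieren. Die Stammfunktion von dem Snap, mit j(0) = 30, ergibt den Ruck: j(t) = -240·t^3 + 240·t^2 + 48·t + 30. Die Stammfunktion von dem Ruck, mit a(0) = -10, ergibt die Beschleunigung: a(t) = -60·t^4 + 80·t^3 + 24·t^2 + 30·t - 10. Wir haben die Beschleunigung a(t) = -60·t^4 + 80·t^3 + 24·t^2 + 30·t - 10. Durch Einsetzen von t = 3: a(3) = -2404.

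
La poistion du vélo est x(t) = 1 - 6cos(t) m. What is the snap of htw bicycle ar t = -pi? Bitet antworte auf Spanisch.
Debemos derivar nuestra ecuación de la posición x(t) = 1 - 6·cos(t) 4 veces. La derivada de la posición da la velocidad: v(t) = 6·sin(t). Derivando la velocidad, obtenemos la aceleración: a(t) = 6·cos(t). Derivando la aceleración, obtenemos la sacudida: j(t) = -6·sin(t). Tomando d/dt de j(t), encontramos s(t) = -6·cos(t). Usando s(t) = -6·cos(t) y sustituyendo t = -pi, encontramos s = 6.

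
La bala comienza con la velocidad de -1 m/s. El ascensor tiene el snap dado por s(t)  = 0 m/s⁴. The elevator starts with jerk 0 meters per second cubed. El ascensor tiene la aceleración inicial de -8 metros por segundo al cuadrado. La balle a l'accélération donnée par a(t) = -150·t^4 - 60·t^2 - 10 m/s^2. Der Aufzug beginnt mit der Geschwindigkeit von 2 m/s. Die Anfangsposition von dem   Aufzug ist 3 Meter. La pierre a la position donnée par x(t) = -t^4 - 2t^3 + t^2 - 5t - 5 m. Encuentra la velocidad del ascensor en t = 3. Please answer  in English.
Starting from snap s(t) = 0, we take 3 antiderivatives. Integrating snap and using the initial condition j(0) = 0, we get j(t) = 0. The antiderivative of jerk is acceleration. Using a(0) = -8, we get a(t) = -8. The antiderivative of acceleration, with v(0) = 2, gives velocity: v(t) = 2 - 8·t. From the given velocity equation v(t) = 2 - 8·t, we substitute t = 3 to get v = -22.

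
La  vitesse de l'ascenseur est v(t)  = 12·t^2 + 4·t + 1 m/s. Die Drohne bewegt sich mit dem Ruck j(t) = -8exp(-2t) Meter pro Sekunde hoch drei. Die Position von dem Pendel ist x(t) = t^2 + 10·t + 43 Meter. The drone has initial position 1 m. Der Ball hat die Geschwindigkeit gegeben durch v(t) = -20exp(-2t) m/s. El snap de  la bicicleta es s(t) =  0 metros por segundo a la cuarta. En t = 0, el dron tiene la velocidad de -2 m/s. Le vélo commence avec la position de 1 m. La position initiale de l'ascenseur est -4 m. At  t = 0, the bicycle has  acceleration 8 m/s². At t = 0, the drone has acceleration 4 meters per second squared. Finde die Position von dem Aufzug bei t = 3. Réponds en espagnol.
Necesitamos integrar nuestra ecuación de la velocidad v(t) = 12·t^2 + 4·t + 1 1 vez. Integrando la velocidad y usando la condición inicial x(0) = -4, obtenemos x(t) = 4·t^3 + 2·t^2 + t - 4. Usando x(t) = 4·t^3 + 2·t^2 + t - 4 y sustituyendo t = 3, encontramos x = 125.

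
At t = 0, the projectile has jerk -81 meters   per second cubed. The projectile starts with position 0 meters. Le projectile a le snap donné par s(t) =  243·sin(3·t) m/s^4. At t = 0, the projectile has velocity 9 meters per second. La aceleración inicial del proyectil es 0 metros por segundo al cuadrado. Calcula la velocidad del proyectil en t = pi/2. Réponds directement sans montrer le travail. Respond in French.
La vitesse à t = pi/2 est v = 0.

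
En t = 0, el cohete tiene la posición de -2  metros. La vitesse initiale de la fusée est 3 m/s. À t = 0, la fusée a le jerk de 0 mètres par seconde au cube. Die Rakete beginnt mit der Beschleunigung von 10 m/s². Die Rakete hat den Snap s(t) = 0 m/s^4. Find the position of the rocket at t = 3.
To find the answer, we compute 4 antiderivatives of s(t) = 0. Finding the antiderivative of s(t) and using j(0) = 0: j(t) = 0. Taking ∫j(t)dt and applying a(0) = 10, we find a(t) = 10. The antiderivative of acceleration, with v(0) = 3, gives velocity: v(t) = 10·t + 3. Finding the antiderivative of v(t) and using x(0) = -2: x(t) = 5·t^2 + 3·t - 2. From the given position equation x(t) = 5·t^2 + 3·t - 2, we substitute t = 3 to get x = 52.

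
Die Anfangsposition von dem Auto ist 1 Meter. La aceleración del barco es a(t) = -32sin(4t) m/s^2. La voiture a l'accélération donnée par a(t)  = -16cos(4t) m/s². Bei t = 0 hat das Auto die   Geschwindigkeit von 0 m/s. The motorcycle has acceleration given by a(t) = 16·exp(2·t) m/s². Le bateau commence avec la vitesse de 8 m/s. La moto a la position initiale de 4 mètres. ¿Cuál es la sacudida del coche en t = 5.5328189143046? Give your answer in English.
We must differentiate our acceleration equation a(t) = -16·cos(4·t) 1 time. The derivative of acceleration gives jerk: j(t) = 64·sin(4·t). We have jerk j(t) = 64·sin(4·t). Substituting t = 5.5328189143046: j(5.5328189143046) = -8.93881294305890.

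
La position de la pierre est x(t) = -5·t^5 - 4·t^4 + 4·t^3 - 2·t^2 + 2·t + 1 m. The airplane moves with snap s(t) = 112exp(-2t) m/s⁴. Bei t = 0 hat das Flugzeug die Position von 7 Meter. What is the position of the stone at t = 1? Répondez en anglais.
From the given position equation x(t) = -5·t^5 - 4·t^4 + 4·t^3 - 2·t^2 + 2·t + 1, we substitute t = 1 to get x = -4.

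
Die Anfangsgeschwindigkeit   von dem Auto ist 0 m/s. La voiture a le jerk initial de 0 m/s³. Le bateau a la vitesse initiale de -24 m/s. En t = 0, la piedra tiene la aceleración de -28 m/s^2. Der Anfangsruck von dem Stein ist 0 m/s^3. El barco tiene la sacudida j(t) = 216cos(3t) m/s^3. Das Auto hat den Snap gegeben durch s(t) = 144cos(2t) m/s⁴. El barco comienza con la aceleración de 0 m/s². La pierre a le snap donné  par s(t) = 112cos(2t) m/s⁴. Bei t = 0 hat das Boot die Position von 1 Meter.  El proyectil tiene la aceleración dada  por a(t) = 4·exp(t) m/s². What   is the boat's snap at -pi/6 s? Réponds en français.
Nous devons dériver notre équation du jerk j(t) = 216·cos(3·t) 1 fois. En dérivant le jerk, nous obtenons le snap: s(t) = -648·sin(3·t). Nous avons le snap s(t) = -648·sin(3·t). En substituant t = -pi/6: s(-pi/6) = 648.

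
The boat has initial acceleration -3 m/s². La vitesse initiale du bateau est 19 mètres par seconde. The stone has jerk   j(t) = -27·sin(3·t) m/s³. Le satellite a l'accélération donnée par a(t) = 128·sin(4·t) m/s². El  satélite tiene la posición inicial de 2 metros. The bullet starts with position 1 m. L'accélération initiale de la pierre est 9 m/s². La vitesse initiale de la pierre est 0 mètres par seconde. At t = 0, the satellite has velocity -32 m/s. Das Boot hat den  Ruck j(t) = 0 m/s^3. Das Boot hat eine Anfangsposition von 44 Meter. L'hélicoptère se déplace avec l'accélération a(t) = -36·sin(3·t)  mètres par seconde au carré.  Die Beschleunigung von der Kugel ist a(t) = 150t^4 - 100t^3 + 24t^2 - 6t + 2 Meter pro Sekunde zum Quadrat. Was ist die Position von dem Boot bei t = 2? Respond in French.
En partant du jerk j(t) = 0, nous prenons 3 intégrales. En intégrant le jerk et en utilisant la condition initiale a(0) = -3, nous obtenons a(t) = -3. En prenant ∫a(t)dt et en appliquant v(0) = 19, nous trouvons v(t) = 19 - 3·t. La primitive de la vitesse, avec x(0) = 44, donne la position: x(t) = -3·t^2/2 + 19·t + 44. Nous avons la position x(t) = -3·t^2/2 + 19·t + 44. En substituant t = 2: x(2) = 76.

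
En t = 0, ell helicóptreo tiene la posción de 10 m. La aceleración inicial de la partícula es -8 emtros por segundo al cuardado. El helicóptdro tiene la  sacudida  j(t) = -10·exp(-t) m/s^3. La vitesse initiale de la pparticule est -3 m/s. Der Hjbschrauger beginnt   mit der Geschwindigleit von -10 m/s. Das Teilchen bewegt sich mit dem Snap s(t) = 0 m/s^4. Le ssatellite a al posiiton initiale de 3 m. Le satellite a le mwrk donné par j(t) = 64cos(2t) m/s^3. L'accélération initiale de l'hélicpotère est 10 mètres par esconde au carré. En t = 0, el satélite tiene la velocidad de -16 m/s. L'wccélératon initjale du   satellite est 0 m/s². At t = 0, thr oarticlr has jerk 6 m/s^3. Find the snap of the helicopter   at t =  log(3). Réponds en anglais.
Starting from jerk j(t) = -10·exp(-t), we take 1 derivative. Taking d/dt of j(t), we find s(t) = 10·exp(-t). From the given snap equation s(t) = 10·exp(-t), we substitute t = log(3) to get s = 10/3.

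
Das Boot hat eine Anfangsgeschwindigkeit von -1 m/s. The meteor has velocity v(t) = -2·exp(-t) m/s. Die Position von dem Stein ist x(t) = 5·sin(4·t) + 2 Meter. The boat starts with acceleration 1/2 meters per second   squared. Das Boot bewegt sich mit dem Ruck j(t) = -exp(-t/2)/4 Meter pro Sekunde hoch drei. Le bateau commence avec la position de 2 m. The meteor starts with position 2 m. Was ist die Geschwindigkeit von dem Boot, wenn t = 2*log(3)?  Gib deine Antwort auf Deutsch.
Ausgehend von dem Ruck j(t) = -exp(-t/2)/4, nehmen wir 2 Integrale. Durch Integration von dem Ruck und Verwendung der Anfangsbedingung a(0) = 1/2, erhalten wir a(t) = exp(-t/2)/2. Mit ∫a(t)dt und Anwendung von v(0) = -1, finden wir v(t) = -exp(-t/2). Mit v(t) = -exp(-t/2) und Einsetzen von t = 2*log(3), finden wir v = -1/3.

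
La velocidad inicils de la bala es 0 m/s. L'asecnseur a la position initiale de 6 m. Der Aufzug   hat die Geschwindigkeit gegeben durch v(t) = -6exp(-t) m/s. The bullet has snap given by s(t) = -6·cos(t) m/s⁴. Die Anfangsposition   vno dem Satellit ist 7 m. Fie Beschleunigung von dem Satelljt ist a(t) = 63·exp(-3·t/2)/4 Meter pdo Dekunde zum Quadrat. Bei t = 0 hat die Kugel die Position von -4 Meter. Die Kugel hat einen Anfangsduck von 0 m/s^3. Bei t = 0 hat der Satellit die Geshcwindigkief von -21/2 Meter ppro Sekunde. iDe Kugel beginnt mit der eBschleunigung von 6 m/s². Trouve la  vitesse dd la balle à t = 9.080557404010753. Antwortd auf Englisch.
We must find the integral of our snap equation s(t) = -6·cos(t) 3 times. The integral of snap, with j(0) = 0, gives jerk: j(t) = -6·sin(t). Taking ∫j(t)dt and applying a(0) = 6, we find a(t) = 6·cos(t). The integral of acceleration is velocity. Using v(0) = 0, we get v(t) = 6·sin(t). We have velocity v(t) = 6·sin(t). Substituting t = 9.080557404010753: v(9.080557404010753) = 2.02477835812980.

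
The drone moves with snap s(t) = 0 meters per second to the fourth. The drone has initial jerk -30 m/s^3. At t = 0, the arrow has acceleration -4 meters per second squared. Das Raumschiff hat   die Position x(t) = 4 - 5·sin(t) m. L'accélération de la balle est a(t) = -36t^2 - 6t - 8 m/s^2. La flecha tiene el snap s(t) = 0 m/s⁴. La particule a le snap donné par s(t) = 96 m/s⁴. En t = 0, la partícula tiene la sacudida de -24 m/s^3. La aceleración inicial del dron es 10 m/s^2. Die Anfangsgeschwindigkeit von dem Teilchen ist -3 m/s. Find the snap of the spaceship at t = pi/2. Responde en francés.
Pour résoudre ceci, nous devons prendre 4 dérivées de notre équation de la position x(t) = 4 - 5·sin(t). En prenant d/dt de x(t), nous trouvons v(t) = -5·cos(t). La dérivée de la vitesse donne l'accélération: a(t) = 5·sin(t). En prenant d/dt de a(t), nous trouvons j(t) = 5·cos(t). La dérivée du jerk donne le snap: s(t) = -5·sin(t). En utilisant s(t) = -5·sin(t) et en substituant t = pi/2, nous trouvons s = -5.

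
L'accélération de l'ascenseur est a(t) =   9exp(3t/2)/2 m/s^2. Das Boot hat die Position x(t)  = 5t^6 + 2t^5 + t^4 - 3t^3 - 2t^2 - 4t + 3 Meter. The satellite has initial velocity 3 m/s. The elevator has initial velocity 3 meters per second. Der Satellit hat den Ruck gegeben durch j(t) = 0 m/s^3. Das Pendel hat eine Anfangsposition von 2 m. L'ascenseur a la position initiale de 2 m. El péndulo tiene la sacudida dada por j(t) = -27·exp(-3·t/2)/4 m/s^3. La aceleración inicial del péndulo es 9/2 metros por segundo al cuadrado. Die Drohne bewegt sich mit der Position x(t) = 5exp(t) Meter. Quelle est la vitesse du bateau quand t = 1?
Nous devons dériver notre équation de la position x(t) = 5·t^6 + 2·t^5 + t^4 - 3·t^3 - 2·t^2 - 4·t + 3 1 fois. En dérivant la position, nous obtenons la vitesse: v(t) = 30·t^5 + 10·t^4 + 4·t^3 - 9·t^2 - 4·t - 4. Nous avons la vitesse v(t) = 30·t^5 + 10·t^4 + 4·t^3 - 9·t^2 - 4·t - 4. En substituant t = 1: v(1) = 27.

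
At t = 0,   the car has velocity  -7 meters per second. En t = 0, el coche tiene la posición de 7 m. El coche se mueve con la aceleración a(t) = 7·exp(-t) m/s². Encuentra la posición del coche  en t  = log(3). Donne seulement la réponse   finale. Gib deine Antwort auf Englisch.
At t = log(3), x = 7/3.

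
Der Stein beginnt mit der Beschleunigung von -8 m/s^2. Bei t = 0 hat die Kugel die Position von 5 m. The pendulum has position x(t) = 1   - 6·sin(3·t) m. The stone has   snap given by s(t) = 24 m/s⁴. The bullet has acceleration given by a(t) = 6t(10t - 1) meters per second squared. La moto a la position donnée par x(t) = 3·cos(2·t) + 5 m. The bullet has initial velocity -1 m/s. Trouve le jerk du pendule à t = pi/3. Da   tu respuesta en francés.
Nous devons dériver notre équation de la position x(t) = 1 - 6·sin(3·t) 3 fois. En prenant d/dt de x(t), nous trouvons v(t) = -18·cos(3·t). En prenant d/dt de v(t), nous trouvons a(t) = 54·sin(3·t). La dérivée de l'accélération donne le jerk: j(t) = 162·cos(3·t). De l'équation du jerk j(t) = 162·cos(3·t), nous substituons t = pi/3 pour obtenir j = -162.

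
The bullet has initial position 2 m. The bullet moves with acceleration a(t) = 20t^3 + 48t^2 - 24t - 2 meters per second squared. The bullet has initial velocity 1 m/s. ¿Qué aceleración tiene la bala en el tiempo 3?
Usando a(t) = 20·t^3 + 48·t^2 - 24·t - 2 y sustituyendo t = 3, encontramos a = 898.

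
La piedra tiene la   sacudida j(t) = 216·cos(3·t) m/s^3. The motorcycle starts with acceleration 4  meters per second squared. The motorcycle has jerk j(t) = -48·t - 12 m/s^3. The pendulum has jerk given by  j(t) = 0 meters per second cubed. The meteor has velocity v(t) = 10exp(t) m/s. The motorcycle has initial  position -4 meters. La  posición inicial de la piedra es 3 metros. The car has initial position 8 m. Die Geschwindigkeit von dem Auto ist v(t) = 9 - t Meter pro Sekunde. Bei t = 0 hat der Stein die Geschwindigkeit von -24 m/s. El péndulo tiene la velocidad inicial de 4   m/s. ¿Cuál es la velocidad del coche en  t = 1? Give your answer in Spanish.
Usando v(t) = 9 - t y sustituyendo t = 1, encontramos v = 8.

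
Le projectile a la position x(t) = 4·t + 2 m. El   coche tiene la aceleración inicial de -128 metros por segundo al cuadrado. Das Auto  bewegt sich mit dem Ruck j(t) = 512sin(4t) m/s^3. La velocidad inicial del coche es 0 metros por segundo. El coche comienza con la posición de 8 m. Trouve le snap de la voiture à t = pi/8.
Nous devons dériver notre équation du jerk j(t) = 512·sin(4·t) 1 fois. La dérivée du jerk donne le snap: s(t) = 2048·cos(4·t). Nous avons le snap s(t) = 2048·cos(4·t). En substituant t = pi/8: s(pi/8) = 0.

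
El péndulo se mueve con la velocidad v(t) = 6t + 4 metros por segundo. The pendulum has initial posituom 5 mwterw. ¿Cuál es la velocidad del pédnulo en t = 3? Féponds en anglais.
Using v(t) = 6·t + 4 and substituting t = 3, we find v = 22.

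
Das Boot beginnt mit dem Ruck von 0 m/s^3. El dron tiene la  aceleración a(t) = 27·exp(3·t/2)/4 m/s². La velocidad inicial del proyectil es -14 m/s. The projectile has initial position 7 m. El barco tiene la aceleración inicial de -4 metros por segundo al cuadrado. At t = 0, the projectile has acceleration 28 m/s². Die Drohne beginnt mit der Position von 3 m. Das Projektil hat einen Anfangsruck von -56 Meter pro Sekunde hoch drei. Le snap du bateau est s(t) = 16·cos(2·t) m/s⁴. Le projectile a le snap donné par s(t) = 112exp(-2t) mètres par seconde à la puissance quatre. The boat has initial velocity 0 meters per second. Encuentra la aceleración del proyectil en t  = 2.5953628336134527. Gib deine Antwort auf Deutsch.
Ausgehend von dem Snap s(t) = 112·exp(-2·t), nehmen wir 2 Stammfunktionen. Die Stammfunktion von dem Snap ist der Ruck. Mit j(0) = -56 erhalten wir j(t) = -56·exp(-2·t). Durch Integration von dem Ruck und Verwendung der Anfangsbedingung a(0) = 28, erhalten wir a(t) = 28·exp(-2·t). Wir haben die Beschleunigung a(t) = 28·exp(-2·t). Durch Einsetzen von t = 2.5953628336134527: a(2.5953628336134527) = 0.155903016049793.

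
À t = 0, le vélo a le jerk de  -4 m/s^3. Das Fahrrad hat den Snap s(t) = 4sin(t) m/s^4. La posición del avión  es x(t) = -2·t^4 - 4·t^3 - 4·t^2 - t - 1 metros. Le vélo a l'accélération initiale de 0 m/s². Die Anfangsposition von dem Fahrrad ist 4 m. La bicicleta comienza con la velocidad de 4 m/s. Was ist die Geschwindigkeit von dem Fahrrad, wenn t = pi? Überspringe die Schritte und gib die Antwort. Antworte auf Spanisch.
La velocidad en t = pi es v = -4.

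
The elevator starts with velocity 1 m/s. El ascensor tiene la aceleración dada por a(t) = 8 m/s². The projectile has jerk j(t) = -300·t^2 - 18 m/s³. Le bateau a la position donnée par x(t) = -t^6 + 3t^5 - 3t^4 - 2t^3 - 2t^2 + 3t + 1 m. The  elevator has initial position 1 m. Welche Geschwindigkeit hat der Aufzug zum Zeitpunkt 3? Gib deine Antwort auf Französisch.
Pour résoudre ceci, nous devons prendre 1 intégrale de notre équation de l'accélération a(t) = 8. En intégrant l'accélération et en utilisant la condition initiale v(0) = 1, nous obtenons v(t) = 8·t + 1. Nous avons la vitesse v(t) = 8·t + 1. En substituant t = 3: v(3) = 25.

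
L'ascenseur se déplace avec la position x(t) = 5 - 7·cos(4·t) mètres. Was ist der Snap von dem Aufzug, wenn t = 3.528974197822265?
Wir müssen unsere Gleichung für die Position x(t) = 5 - 7·cos(4·t) 4-mal ableiten. Durch Ableiten von der Position erhalten wir die Geschwindigkeit: v(t) = 28·sin(4·t). Durch Ableiten von der Geschwindigkeit erhalten wir die Beschleunigung: a(t) = 112·cos(4·t). Durch Ableiten von der Beschleunigung erhalten wir den Ruck: j(t) = -448·sin(4·t). Durch Ableiten von dem Ruck erhalten wir den Snap: s(t) = -1792·cos(4·t). Wir haben den Snap s(t) = -1792·cos(4·t). Durch Einsetzen von t = 3.528974197822265: s(3.528974197822265) = -38.1132345460753.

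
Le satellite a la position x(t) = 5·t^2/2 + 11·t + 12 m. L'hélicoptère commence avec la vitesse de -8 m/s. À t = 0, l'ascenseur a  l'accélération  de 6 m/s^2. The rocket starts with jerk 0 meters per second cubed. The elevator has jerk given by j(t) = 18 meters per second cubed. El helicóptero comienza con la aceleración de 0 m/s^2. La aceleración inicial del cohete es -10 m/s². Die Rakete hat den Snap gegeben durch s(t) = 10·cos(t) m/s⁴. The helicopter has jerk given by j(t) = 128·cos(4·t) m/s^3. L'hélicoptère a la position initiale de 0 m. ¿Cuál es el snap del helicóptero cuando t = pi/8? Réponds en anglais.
We must differentiate our jerk equation j(t) = 128·cos(4·t) 1 time. The derivative of jerk gives snap: s(t) = -512·sin(4·t). From the given snap equation s(t) = -512·sin(4·t), we substitute t = pi/8 to get s = -512.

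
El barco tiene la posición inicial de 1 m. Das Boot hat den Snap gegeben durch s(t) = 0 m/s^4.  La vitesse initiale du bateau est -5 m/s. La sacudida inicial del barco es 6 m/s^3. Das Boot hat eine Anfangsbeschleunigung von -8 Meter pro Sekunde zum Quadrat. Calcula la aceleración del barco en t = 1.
Necesitamos integrar nuestra ecuación del snap s(t) = 0 2 veces. La integral del snap es la sacudida. Usando j(0) = 6, obtenemos j(t) = 6. La antiderivada de la sacudida es la aceleración. Usando a(0) = -8, obtenemos a(t) = 6·t - 8. De la ecuación de la aceleración a(t) = 6·t - 8, sustituimos t = 1 para obtener a = -2.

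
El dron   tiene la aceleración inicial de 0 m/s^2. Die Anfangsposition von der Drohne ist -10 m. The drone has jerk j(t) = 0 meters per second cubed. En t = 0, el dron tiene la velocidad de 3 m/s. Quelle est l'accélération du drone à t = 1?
Nous devons trouver l'intégrale de notre équation du jerk j(t) = 0 1 fois. L'intégrale du jerk, avec a(0) = 0, donne l'accélération: a(t) = 0. Nous avons l'accélération a(t) = 0. En substituant t = 1: a(1) = 0.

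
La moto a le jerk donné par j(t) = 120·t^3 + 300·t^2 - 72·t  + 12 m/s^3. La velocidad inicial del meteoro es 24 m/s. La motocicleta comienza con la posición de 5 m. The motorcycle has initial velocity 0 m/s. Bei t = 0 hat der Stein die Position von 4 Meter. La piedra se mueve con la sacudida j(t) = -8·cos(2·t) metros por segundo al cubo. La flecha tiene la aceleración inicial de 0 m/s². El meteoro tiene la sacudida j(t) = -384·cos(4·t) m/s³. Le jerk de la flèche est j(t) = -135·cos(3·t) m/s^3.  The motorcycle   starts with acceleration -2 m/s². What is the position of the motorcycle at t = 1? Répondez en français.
En partant du jerk j(t) = 120·t^3 + 300·t^2 - 72·t + 12, nous prenons 3 primitives. En intégrant le jerk et en utilisant la condition initiale a(0) = -2, nous obtenons a(t) = 30·t^4 + 100·t^3 - 36·t^2 + 12·t - 2. La primitive de l'accélération est la vitesse. En utilisant v(0) = 0, nous obtenons v(t) = t·(6·t^4 + 25·t^3 - 12·t^2 + 6·t - 2). L'intégrale de la vitesse, avec x(0) = 5, donne la position: x(t) = t^6 + 5·t^5 - 3·t^4 + 2·t^3 - t^2 + 5. Nous avons la position x(t) = t^6 + 5·t^5 - 3·t^4 + 2·t^3 - t^2 + 5. En substituant t = 1: x(1) = 9.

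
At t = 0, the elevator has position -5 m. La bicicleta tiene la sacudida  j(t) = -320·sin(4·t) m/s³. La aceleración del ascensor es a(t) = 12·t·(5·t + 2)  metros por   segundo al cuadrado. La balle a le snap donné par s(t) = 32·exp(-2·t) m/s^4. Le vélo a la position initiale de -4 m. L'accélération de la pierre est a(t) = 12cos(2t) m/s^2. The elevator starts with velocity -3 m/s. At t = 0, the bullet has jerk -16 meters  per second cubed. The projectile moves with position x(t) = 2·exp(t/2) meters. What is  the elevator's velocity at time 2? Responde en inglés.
To find the answer, we compute 1 integral of a(t) = 12·t·(5·t + 2). The integral of acceleration is velocity. Using v(0) = -3, we get v(t) = 20·t^3 + 12·t^2 - 3. We have velocity v(t) = 20·t^3 + 12·t^2 - 3. Substituting t = 2: v(2) = 205.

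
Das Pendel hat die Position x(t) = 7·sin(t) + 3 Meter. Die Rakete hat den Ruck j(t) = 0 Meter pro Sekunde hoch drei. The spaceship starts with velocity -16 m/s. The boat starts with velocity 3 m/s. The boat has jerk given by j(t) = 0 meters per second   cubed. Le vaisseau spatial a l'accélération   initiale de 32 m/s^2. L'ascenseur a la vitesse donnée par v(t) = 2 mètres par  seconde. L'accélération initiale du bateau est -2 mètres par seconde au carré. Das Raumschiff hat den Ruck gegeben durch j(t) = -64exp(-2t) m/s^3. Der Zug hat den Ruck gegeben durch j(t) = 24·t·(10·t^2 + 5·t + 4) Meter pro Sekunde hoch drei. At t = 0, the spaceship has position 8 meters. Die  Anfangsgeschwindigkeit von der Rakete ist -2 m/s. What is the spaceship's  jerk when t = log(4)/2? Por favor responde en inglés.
From the given jerk equation j(t) = -64·exp(-2·t), we substitute t = log(4)/2 to get j = -16.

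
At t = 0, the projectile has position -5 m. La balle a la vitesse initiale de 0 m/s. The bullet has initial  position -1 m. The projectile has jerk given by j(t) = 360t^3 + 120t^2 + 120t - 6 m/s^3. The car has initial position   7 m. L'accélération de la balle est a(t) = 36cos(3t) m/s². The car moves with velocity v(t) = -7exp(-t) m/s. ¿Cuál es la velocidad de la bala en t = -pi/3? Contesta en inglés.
We must find the antiderivative of our acceleration equation a(t) = 36·cos(3·t) 1 time. Finding the integral of a(t) and using v(0) = 0: v(t) = 12·sin(3·t). We have velocity v(t) = 12·sin(3·t). Substituting t = -pi/3: v(-pi/3) = 0.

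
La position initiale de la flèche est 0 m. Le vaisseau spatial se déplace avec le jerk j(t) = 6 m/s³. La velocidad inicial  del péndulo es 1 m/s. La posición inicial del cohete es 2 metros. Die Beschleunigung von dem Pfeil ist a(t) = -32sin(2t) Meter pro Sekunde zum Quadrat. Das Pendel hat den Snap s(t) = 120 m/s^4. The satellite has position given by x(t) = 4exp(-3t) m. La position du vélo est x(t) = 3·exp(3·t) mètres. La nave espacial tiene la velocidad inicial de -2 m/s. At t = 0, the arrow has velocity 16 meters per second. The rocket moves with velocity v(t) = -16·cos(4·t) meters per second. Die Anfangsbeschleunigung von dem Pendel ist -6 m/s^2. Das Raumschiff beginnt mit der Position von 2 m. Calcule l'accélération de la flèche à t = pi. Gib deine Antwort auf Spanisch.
Usando a(t) = -32·sin(2·t) y sustituyendo t = pi, encontramos a = 0.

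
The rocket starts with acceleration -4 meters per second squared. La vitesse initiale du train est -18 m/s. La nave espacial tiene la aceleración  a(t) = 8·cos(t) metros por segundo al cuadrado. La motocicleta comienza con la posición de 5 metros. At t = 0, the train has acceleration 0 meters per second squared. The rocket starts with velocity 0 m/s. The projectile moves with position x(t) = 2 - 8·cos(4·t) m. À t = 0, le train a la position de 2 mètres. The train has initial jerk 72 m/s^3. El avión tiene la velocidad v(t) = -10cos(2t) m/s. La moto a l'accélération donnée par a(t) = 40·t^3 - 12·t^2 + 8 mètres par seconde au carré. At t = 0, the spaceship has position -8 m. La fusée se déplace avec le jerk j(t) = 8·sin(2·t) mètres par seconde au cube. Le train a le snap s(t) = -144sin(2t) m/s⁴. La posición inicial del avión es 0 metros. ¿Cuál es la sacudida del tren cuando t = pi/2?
Para resolver esto, necesitamos tomar 1 integral de nuestra ecuación del snap s(t) = -144·sin(2·t). La integral del snap es la sacudida. Usando j(0) = 72, obtenemos j(t) = 72·cos(2·t). De la ecuación de la sacudida j(t) = 72·cos(2·t), sustituimos t = pi/2 para obtener j = -72.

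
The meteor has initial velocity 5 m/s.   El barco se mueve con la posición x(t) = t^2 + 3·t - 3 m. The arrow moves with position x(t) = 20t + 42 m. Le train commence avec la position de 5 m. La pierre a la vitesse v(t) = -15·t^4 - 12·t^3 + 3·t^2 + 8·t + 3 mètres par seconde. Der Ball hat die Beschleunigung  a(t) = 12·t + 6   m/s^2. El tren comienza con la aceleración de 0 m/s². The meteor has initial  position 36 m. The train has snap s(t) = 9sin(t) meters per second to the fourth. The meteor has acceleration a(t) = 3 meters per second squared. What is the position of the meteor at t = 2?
To find the answer, we compute 2 integrals of a(t) = 3. Taking ∫a(t)dt and applying v(0) = 5, we find v(t) = 3·t + 5. The antiderivative of velocity is position. Using x(0) = 36, we get x(t) = 3·t^2/2 + 5·t + 36. From the given position equation x(t) = 3·t^2/2 + 5·t + 36, we substitute t = 2 to get x = 52.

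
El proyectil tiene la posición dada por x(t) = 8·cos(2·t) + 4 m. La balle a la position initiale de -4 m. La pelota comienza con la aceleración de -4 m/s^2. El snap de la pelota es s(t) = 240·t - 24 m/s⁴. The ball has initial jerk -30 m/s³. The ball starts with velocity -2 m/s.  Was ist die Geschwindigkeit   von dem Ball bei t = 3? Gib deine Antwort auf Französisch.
Nous devons trouver l'intégrale de notre équation du snap s(t) = 240·t - 24 3 fois. En prenant ∫s(t)dt et en appliquant j(0) = -30, nous trouvons j(t) = 120·t^2 - 24·t - 30. En prenant ∫j(t)dt et en appliquant a(0) = -4, nous trouvons a(t) = 40·t^3 - 12·t^2 - 30·t - 4. La primitive de l'accélération est la vitesse. En utilisant v(0) = -2, nous obtenons v(t) = 10·t^4 - 4·t^3 - 15·t^2 - 4·t - 2. Nous avons la vitesse v(t) = 10·t^4 - 4·t^3 - 15·t^2 - 4·t - 2. En substituant t = 3: v(3) = 553.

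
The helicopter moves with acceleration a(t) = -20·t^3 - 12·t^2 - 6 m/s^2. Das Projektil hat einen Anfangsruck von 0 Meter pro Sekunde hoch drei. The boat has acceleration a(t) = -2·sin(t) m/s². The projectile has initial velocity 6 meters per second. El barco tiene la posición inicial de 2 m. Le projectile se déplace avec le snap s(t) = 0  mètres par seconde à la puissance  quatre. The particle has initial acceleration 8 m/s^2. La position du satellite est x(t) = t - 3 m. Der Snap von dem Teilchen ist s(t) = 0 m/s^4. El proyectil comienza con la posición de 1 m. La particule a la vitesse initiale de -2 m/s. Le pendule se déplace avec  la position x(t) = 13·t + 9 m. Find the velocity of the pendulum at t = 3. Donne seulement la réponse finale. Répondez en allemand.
Bei t = 3, v = 13.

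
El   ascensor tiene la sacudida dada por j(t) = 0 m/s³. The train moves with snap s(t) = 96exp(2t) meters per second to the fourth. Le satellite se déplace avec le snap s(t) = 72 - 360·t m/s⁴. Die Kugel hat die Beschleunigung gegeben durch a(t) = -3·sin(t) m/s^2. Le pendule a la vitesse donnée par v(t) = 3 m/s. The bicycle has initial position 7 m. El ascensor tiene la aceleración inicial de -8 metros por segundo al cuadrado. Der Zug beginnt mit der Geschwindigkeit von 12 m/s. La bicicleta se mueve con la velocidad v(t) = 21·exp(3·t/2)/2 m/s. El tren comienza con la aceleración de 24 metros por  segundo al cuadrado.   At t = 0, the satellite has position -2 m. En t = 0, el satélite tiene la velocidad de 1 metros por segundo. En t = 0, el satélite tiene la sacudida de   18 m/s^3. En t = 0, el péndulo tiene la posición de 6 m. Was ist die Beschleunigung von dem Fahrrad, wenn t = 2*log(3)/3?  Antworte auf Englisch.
We must differentiate our velocity equation v(t) = 21·exp(3·t/2)/2 1 time. Taking d/dt of v(t), we find a(t) = 63·exp(3·t/2)/4. We have acceleration a(t) = 63·exp(3·t/2)/4. Substituting t = 2*log(3)/3: a(2*log(3)/3) = 189/4.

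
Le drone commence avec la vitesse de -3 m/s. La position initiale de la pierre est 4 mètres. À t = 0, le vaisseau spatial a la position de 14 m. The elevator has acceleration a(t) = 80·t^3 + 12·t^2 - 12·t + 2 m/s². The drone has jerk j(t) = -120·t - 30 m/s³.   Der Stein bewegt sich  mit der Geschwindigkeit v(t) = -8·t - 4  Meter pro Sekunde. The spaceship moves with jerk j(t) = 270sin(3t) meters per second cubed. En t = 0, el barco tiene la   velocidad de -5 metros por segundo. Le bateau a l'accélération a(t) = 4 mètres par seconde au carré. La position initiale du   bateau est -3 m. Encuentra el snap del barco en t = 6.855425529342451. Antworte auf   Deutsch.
Um dies zu lösen, müssen wir 2 Ableitungen unserer Gleichung für die Beschleunigung a(t) = 4 nehmen. Die Ableitung von der Beschleunigung ergibt den Ruck: j(t) = 0. Mit d/dt von j(t) finden wir s(t) = 0. Mit s(t) = 0 und Einsetzen von t = 6.855425529342451, finden wir s = 0.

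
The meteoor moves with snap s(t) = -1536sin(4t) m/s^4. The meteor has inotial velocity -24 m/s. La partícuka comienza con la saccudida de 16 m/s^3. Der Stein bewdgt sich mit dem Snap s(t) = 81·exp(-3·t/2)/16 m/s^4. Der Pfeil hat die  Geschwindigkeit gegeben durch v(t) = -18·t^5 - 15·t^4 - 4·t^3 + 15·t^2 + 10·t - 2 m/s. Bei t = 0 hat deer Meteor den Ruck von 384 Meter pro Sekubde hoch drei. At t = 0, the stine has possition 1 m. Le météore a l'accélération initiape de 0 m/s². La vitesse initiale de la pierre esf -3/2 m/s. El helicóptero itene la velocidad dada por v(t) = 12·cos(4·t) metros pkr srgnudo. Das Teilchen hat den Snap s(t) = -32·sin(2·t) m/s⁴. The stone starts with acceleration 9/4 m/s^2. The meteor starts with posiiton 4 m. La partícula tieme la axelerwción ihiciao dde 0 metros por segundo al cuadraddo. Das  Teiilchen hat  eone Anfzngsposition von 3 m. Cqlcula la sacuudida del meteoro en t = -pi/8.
Partiendo del snap s(t) = -1536·sin(4·t), tomamos 1 antiderivada. Tomando ∫s(t)dt y aplicando j(0) = 384, encontramos j(t) = 384·cos(4·t). De la ecuación de la sacudida j(t) = 384·cos(4·t), sustituimos t = -pi/8 para obtener j = 0.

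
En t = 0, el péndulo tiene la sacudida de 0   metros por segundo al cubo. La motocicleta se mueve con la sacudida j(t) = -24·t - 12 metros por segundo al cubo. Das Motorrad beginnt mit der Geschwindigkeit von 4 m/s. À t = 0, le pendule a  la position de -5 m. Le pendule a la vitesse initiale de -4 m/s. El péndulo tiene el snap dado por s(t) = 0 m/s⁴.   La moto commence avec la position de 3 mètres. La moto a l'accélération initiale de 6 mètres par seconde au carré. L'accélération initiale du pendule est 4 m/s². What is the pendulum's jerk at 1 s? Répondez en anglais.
To solve this, we need to take 1 antiderivative of our snap equation s(t) = 0. Finding the antiderivative of s(t) and using j(0) = 0: j(t) = 0. We have jerk j(t) = 0. Substituting t = 1: j(1) = 0.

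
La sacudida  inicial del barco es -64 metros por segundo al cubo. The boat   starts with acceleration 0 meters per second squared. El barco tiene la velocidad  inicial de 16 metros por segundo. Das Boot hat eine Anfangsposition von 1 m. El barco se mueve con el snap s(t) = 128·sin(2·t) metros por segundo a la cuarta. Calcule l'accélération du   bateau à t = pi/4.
Nous devons intégrer notre équation du snap s(t) = 128·sin(2·t) 2 fois. L'intégrale du snap, avec j(0) = -64, donne le jerk: j(t) = -64·cos(2·t). En prenant ∫j(t)dt et en appliquant a(0) = 0, nous trouvons a(t) = -32·sin(2·t). En utilisant a(t) = -32·sin(2·t) et en substituant t = pi/4, nous trouvons a = -32.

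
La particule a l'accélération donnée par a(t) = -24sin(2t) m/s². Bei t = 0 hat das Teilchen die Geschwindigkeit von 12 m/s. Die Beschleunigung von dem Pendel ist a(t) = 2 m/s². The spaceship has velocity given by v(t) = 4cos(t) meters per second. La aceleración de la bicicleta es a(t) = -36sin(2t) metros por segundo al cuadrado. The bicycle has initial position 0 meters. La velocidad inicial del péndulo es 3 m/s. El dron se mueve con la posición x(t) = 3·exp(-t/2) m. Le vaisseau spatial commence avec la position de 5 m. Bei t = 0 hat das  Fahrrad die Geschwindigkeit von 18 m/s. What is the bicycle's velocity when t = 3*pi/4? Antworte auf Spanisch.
Partiendo de la aceleración a(t) = -36·sin(2·t), tomamos 1 antiderivada. La integral de la aceleración, con v(0) = 18, da la velocidad: v(t) = 18·cos(2·t). Tenemos la velocidad v(t) = 18·cos(2·t). Sustituyendo t = 3*pi/4: v(3*pi/4) = 0.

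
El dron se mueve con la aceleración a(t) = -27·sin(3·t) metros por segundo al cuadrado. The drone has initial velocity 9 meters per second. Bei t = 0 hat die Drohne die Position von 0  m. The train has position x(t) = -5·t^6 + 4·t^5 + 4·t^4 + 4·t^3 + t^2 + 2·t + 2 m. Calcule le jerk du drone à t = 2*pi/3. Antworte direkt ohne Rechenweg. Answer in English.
The answer is -81.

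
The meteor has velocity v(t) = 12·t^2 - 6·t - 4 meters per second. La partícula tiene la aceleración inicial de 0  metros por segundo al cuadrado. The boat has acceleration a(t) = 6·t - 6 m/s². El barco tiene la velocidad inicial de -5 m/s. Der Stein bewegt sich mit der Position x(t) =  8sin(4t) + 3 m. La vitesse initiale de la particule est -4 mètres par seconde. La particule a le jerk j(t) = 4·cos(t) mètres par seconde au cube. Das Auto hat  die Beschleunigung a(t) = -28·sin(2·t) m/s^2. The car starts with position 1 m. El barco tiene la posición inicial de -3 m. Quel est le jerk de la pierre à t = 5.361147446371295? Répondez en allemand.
Ausgehend von der Position x(t) = 8·sin(4·t) + 3, nehmen wir 3 Ableitungen. Die Ableitung von der Position ergibt die Geschwindigkeit: v(t) = 32·cos(4·t). Durch Ableiten von der Geschwindigkeit erhalten wir die Beschleunigung: a(t) = -128·sin(4·t). Mit d/dt von a(t) finden wir j(t) = -512·cos(4·t). Aus der Gleichung für den Ruck j(t) = -512·cos(4·t), setzen wir t = 5.361147446371295 ein und erhalten j = 437.410891495775.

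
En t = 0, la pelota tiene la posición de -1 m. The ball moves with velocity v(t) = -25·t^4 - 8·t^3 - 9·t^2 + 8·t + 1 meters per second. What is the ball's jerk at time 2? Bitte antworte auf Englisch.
Starting from velocity v(t) = -25·t^4 - 8·t^3 - 9·t^2 + 8·t + 1, we take 2 derivatives. The derivative of velocity gives acceleration: a(t) = -100·t^3 - 24·t^2 - 18·t + 8. The derivative of acceleration gives jerk: j(t) = -300·t^2 - 48·t - 18. Using j(t) = -300·t^2 - 48·t - 18 and substituting t = 2, we find j = -1314.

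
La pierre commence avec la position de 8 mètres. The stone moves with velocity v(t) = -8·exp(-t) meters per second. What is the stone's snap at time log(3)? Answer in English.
To solve this, we need to take 3 derivatives of our velocity equation v(t) = -8·exp(-t). The derivative of velocity gives acceleration: a(t) = 8·exp(-t). Taking d/dt of a(t), we find j(t) = -8·exp(-t). Differentiating jerk, we get snap: s(t) = 8·exp(-t). Using s(t) = 8·exp(-t) and substituting t = log(3), we find s = 8/3.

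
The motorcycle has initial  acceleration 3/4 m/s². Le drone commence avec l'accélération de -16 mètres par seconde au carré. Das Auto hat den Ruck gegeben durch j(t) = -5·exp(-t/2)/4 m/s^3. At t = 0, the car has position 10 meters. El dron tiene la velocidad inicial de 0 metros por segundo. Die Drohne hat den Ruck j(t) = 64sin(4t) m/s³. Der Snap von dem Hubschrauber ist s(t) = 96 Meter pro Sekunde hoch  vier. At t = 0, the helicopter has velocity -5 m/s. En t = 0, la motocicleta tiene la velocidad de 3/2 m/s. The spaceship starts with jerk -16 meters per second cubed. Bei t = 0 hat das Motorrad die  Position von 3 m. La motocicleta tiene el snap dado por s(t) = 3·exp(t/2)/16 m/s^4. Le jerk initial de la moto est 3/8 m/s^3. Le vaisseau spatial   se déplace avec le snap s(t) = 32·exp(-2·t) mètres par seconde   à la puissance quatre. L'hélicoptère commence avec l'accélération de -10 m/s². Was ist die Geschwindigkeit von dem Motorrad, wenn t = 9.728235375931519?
Wir müssen das Integral unserer Gleichung für den Snap s(t) = 3·exp(t/2)/16 3-mal finden. Durch Integration von dem Snap und Verwendung der Anfangsbedingung j(0) = 3/8, erhalten wir j(t) = 3·exp(t/2)/8. Die Stammfunktion von dem Ruck ist die Beschleunigung. Mit a(0) = 3/4 erhalten wir a(t) = 3·exp(t/2)/4. Mit ∫a(t)dt und Anwendung von v(0) = 3/2, finden wir v(t) = 3·exp(t/2)/2. Wir haben die Geschwindigkeit v(t) = 3·exp(t/2)/2. Durch Einsetzen von t = 9.728235375931519: v(9.728235375931519) = 194.334868260151.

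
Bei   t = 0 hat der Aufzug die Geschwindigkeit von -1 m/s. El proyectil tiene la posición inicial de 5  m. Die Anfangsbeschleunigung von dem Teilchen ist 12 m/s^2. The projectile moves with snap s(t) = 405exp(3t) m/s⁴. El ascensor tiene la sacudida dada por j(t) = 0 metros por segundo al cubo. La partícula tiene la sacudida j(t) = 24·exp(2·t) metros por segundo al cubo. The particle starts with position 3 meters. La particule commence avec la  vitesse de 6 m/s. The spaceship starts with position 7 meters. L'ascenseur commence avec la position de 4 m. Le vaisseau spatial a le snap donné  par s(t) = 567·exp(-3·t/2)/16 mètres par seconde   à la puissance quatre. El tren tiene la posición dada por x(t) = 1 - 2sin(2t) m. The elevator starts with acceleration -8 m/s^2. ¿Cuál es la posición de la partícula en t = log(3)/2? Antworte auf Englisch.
We need to integrate our jerk equation j(t) = 24·exp(2·t) 3 times. Finding the integral of j(t) and using a(0) = 12: a(t) = 12·exp(2·t). The integral of acceleration is velocity. Using v(0) = 6, we get v(t) = 6·exp(2·t). Taking ∫v(t)dt and applying x(0) = 3, we find x(t) = 3·exp(2·t). From the given position equation x(t) = 3·exp(2·t), we substitute t = log(3)/2 to get x = 9.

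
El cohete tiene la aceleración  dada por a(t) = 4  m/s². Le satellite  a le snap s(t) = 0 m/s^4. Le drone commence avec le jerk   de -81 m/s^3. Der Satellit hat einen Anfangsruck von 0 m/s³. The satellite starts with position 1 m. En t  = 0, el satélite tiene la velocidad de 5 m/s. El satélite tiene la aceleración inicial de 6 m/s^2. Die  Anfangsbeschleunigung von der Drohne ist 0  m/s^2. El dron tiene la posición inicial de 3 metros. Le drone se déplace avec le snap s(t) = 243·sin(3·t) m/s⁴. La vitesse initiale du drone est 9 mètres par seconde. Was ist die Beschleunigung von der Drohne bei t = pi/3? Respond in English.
We must find the antiderivative of our snap equation s(t) = 243·sin(3·t) 2 times. The integral of snap, with j(0) = -81, gives jerk: j(t) = -81·cos(3·t). The integral of jerk is acceleration. Using a(0) = 0, we get a(t) = -27·sin(3·t). We have acceleration a(t) = -27·sin(3·t). Substituting t = pi/3: a(pi/3) = 0.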